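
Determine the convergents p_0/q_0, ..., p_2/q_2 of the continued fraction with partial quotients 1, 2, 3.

Using the convergent recurrence p_i = a_i*p_{i-1} + p_{i-2}, q_i = a_i*q_{i-1} + q_{i-2} with p_{-2}=0, p_{-1}=1, q_{-2}=1, q_{-1}=0:
  i=0: a_0=1, p_0 = 1*1 + 0 = 1, q_0 = 1*0 + 1 = 1.
  i=1: a_1=2, p_1 = 2*1 + 1 = 3, q_1 = 2*1 + 0 = 2.
  i=2: a_2=3, p_2 = 3*3 + 1 = 10, q_2 = 3*2 + 1 = 7.

1/1, 3/2, 10/7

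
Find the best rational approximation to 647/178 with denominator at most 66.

Expand x = 647/178 as a continued fraction with the Euclidean algorithm:
  647 = 3*178 + 113, so a_0 = 3.
  178 = 1*113 + 65, so a_1 = 1.
  113 = 1*65 + 48, so a_2 = 1.
  65 = 1*48 + 17, so a_3 = 1.
  48 = 2*17 + 14, so a_4 = 2.
  17 = 1*14 + 3, so a_5 = 1.
  14 = 4*3 + 2, so a_6 = 4.
  3 = 1*2 + 1, so a_7 = 1.
  2 = 2*1 + 0, so a_8 = 2.
so x = [3; 1, 1, 1, 2, 1, 4, 1, 2].
Convergents (p_i = a_i*p_{i-1} + p_{i-2}, q_i = a_i*q_{i-1} + q_{i-2} with p_{-2}=0, p_{-1}=1, q_{-2}=1, q_{-1}=0), until the denominator exceeds 66:
  i=0: a_0=3, p_0 = 3*1 + 0 = 3, q_0 = 3*0 + 1 = 1.
  i=1: a_1=1, p_1 = 1*3 + 1 = 4, q_1 = 1*1 + 0 = 1.
  i=2: a_2=1, p_2 = 1*4 + 3 = 7, q_2 = 1*1 + 1 = 2.
  i=3: a_3=1, p_3 = 1*7 + 4 = 11, q_3 = 1*2 + 1 = 3.
  i=4: a_4=2, p_4 = 2*11 + 7 = 29, q_4 = 2*3 + 2 = 8.
  i=5: a_5=1, p_5 = 1*29 + 11 = 40, q_5 = 1*8 + 3 = 11.
  i=6: a_6=4, p_6 = 4*40 + 29 = 189, q_6 = 4*11 + 8 = 52.
  i=7: a_7=1, p_7 = 1*189 + 40 = 229, q_7 = 1*52 + 11 = 63.
  i=8: a_8=2, p_8 = 2*229 + 189 = 647, q_8 = 2*63 + 52 = 178.
q_8 = 178 > 66, so the last convergent with denominator <= 66 is p_7/q_7 = 229/63.
The closest fraction with denominator <= 66 is either p_7/q_7 or the intermediate fraction (k*p_7 + p_6)/(k*q_7 + q_6) with the largest k >= 1 whose denominator stays <= 66; these approach x as k grows, and every other convergent or intermediate fraction in range is farther away.
Largest k: floor((66 - q_6)/q_7) = floor((66 - 52)/63) = 0.
Since k = 0, no intermediate fraction beyond p_7/q_7 has denominator <= 66, so the convergent 229/63 is the closest (its error is |647*63 - 229*178|/(178*63) = 1/11214).

229/63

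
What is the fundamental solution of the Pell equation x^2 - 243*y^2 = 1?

First expand sqrt(243) as a continued fraction. With x_i = (sqrt(243) + m_i)/d_i and (m_0, d_0) = (0, 1): a_0 = floor(sqrt(243)) = 15, since 15^2 = 225 <= 243 < 256 = 16^2.
Iterate m_{i+1} = d_i*a_i - m_i, d_{i+1} = (243 - m_{i+1}^2)/d_i, a_{i+1} = floor((a_0 + m_{i+1})/d_{i+1}):
  m_1 = 1*15 - 0 = 15, d_1 = (243 - 15^2)/1 = 18/1 = 18, a_1 = floor((15 + 15)/18) = 1.
  m_2 = 18*1 - 15 = 3, d_2 = (243 - 3^2)/18 = 234/18 = 13, a_2 = floor((15 + 3)/13) = 1.
  m_3 = 13*1 - 3 = 10, d_3 = (243 - 10^2)/13 = 143/13 = 11, a_3 = floor((15 + 10)/11) = 2.
  m_4 = 11*2 - 10 = 12, d_4 = (243 - 12^2)/11 = 99/11 = 9, a_4 = floor((15 + 12)/9) = 3.
  m_5 = 9*3 - 12 = 15, d_5 = (243 - 15^2)/9 = 18/9 = 2, a_5 = floor((15 + 15)/2) = 15.
  m_6 = 2*15 - 15 = 15, d_6 = (243 - 15^2)/2 = 18/2 = 9, a_6 = floor((15 + 15)/9) = 3.
  m_7 = 9*3 - 15 = 12, d_7 = (243 - 12^2)/9 = 99/9 = 11, a_7 = floor((15 + 12)/11) = 2.
  m_8 = 11*2 - 12 = 10, d_8 = (243 - 10^2)/11 = 143/11 = 13, a_8 = floor((15 + 10)/13) = 1.
  m_9 = 13*1 - 10 = 3, d_9 = (243 - 3^2)/13 = 234/13 = 18, a_9 = floor((15 + 3)/18) = 1.
  m_10 = 18*1 - 3 = 15, d_10 = (243 - 15^2)/18 = 18/18 = 1, a_10 = floor((15 + 15)/1) = 30.
  m_11 = 1*30 - 15 = 15, d_11 = (243 - 15^2)/1 = 18/1 = 18: (m_11, d_11) = (m_1, d_1) = (15, 18), so from here the quotients repeat a_1, ..., a_10; the period length is 10.
So sqrt(243) = [15; (1, 1, 2, 3, 15, 3, 2, 1, 1, 30)] with period length k = 10.
k is even, so the fundamental solution of x^2 - 243y^2 = 1 is (p_{k-1}, q_{k-1}) = (p_9, q_9); compute convergents through index 9.
Convergents (p_i = a_i*p_{i-1} + p_{i-2}, q_i = a_i*q_{i-1} + q_{i-2} with p_{-2}=0, p_{-1}=1, q_{-2}=1, q_{-1}=0):
  i=0: a_0=15, p_0 = 15*1 + 0 = 15, q_0 = 15*0 + 1 = 1.
  i=1: a_1=1, p_1 = 1*15 + 1 = 16, q_1 = 1*1 + 0 = 1.
  i=2: a_2=1, p_2 = 1*16 + 15 = 31, q_2 = 1*1 + 1 = 2.
  i=3: a_3=2, p_3 = 2*31 + 16 = 78, q_3 = 2*2 + 1 = 5.
  i=4: a_4=3, p_4 = 3*78 + 31 = 265, q_4 = 3*5 + 2 = 17.
  i=5: a_5=15, p_5 = 15*265 + 78 = 4053, q_5 = 15*17 + 5 = 260.
  i=6: a_6=3, p_6 = 3*4053 + 265 = 12424, q_6 = 3*260 + 17 = 797.
  i=7: a_7=2, p_7 = 2*12424 + 4053 = 28901, q_7 = 2*797 + 260 = 1854.
  i=8: a_8=1, p_8 = 1*28901 + 12424 = 41325, q_8 = 1*1854 + 797 = 2651.
  i=9: a_9=1, p_9 = 1*41325 + 28901 = 70226, q_9 = 1*2651 + 1854 = 4505.
Check: 70226^2 - 243*4505^2 = 4931691076 - 4931691075 = 1, so (x, y) = (70226, 4505) solves the equation, and by the theorem it is the least positive solution.

(x, y) = (70226, 4505)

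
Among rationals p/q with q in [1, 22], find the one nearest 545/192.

54/19

Expand x = 545/192 as a continued fraction with the Euclidean algorithm:
  545 = 2*192 + 161, so a_0 = 2.
  192 = 1*161 + 31, so a_1 = 1.
  161 = 5*31 + 6, so a_2 = 5.
  31 = 5*6 + 1, so a_3 = 5.
  6 = 6*1 + 0, so a_4 = 6.
so x = [2; 1, 5, 5, 6].
Convergents (p_i = a_i*p_{i-1} + p_{i-2}, q_i = a_i*q_{i-1} + q_{i-2} with p_{-2}=0, p_{-1}=1, q_{-2}=1, q_{-1}=0), until the denominator exceeds 22:
  i=0: a_0=2, p_0 = 2*1 + 0 = 2, q_0 = 2*0 + 1 = 1.
  i=1: a_1=1, p_1 = 1*2 + 1 = 3, q_1 = 1*1 + 0 = 1.
  i=2: a_2=5, p_2 = 5*3 + 2 = 17, q_2 = 5*1 + 1 = 6.
  i=3: a_3=5, p_3 = 5*17 + 3 = 88, q_3 = 5*6 + 1 = 31.
q_3 = 31 > 22, so the last convergent with denominator <= 22 is p_2/q_2 = 17/6.
The closest fraction with denominator <= 22 is either p_2/q_2 or the intermediate fraction (k*p_2 + p_1)/(k*q_2 + q_1) with the largest k >= 1 whose denominator stays <= 22; these approach x as k grows, and every other convergent or intermediate fraction in range is farther away.
Largest k: floor((22 - q_1)/q_2) = floor((22 - 1)/6) = 3.
That gives (3*17 + 3)/(3*6 + 1) = 54/19.
Compare the errors: |x - 17/6| = |545*6 - 17*192|/(192*6) = 6/1152, and |x - 54/19| = |545*19 - 54*192|/(192*19) = 13/3648.
Cross-multiplying, 13*1152 = 14976 < 21888 = 6*3648, so 13/3648 is smaller: the intermediate fraction 54/19 is closer to x than 17/6.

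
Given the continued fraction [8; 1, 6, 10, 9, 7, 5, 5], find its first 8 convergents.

8/1, 9/1, 62/7, 629/71, 5723/646, 40690/4593, 209173/23611, 1086555/122648

Using the convergent recurrence p_i = a_i*p_{i-1} + p_{i-2}, q_i = a_i*q_{i-1} + q_{i-2} with p_{-2}=0, p_{-1}=1, q_{-2}=1, q_{-1}=0:
  i=0: a_0=8, p_0 = 8*1 + 0 = 8, q_0 = 8*0 + 1 = 1.
  i=1: a_1=1, p_1 = 1*8 + 1 = 9, q_1 = 1*1 + 0 = 1.
  i=2: a_2=6, p_2 = 6*9 + 8 = 62, q_2 = 6*1 + 1 = 7.
  i=3: a_3=10, p_3 = 10*62 + 9 = 629, q_3 = 10*7 + 1 = 71.
  i=4: a_4=9, p_4 = 9*629 + 62 = 5723, q_4 = 9*71 + 7 = 646.
  i=5: a_5=7, p_5 = 7*5723 + 629 = 40690, q_5 = 7*646 + 71 = 4593.
  i=6: a_6=5, p_6 = 5*40690 + 5723 = 209173, q_6 = 5*4593 + 646 = 23611.
  i=7: a_7=5, p_7 = 5*209173 + 40690 = 1086555, q_7 = 5*23611 + 4593 = 122648.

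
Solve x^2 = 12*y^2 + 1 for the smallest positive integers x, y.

First expand sqrt(12) as a continued fraction. With x_i = (sqrt(12) + m_i)/d_i and (m_0, d_0) = (0, 1): a_0 = floor(sqrt(12)) = 3, since 3^2 = 9 <= 12 < 16 = 4^2.
Iterate m_{i+1} = d_i*a_i - m_i, d_{i+1} = (12 - m_{i+1}^2)/d_i, a_{i+1} = floor((a_0 + m_{i+1})/d_{i+1}):
  m_1 = 1*3 - 0 = 3, d_1 = (12 - 3^2)/1 = 3/1 = 3, a_1 = floor((3 + 3)/3) = 2.
  m_2 = 3*2 - 3 = 3, d_2 = (12 - 3^2)/3 = 3/3 = 1, a_2 = floor((3 + 3)/1) = 6.
  m_3 = 1*6 - 3 = 3, d_3 = (12 - 3^2)/1 = 3/1 = 3: (m_3, d_3) = (m_1, d_1) = (3, 3), so from here the quotients repeat a_1, a_2; the period length is 2.
So sqrt(12) = [3; (2, 6)] with period length k = 2.
k is even, so the fundamental solution of x^2 - 12y^2 = 1 is (p_{k-1}, q_{k-1}) = (p_1, q_1); compute convergents through index 1.
Convergents (p_i = a_i*p_{i-1} + p_{i-2}, q_i = a_i*q_{i-1} + q_{i-2} with p_{-2}=0, p_{-1}=1, q_{-2}=1, q_{-1}=0):
  i=0: a_0=3, p_0 = 3*1 + 0 = 3, q_0 = 3*0 + 1 = 1.
  i=1: a_1=2, p_1 = 2*3 + 1 = 7, q_1 = 2*1 + 0 = 2.
Check: 7^2 - 12*2^2 = 49 - 48 = 1, so (x, y) = (7, 2) solves the equation, and by the theorem it is the least positive solution.

(x, y) = (7, 2)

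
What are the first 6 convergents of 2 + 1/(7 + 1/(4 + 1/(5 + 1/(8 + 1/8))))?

2/1, 15/7, 62/29, 325/152, 2662/1245, 21621/10112

Using the convergent recurrence p_i = a_i*p_{i-1} + p_{i-2}, q_i = a_i*q_{i-1} + q_{i-2} with p_{-2}=0, p_{-1}=1, q_{-2}=1, q_{-1}=0:
  i=0: a_0=2, p_0 = 2*1 + 0 = 2, q_0 = 2*0 + 1 = 1.
  i=1: a_1=7, p_1 = 7*2 + 1 = 15, q_1 = 7*1 + 0 = 7.
  i=2: a_2=4, p_2 = 4*15 + 2 = 62, q_2 = 4*7 + 1 = 29.
  i=3: a_3=5, p_3 = 5*62 + 15 = 325, q_3 = 5*29 + 7 = 152.
  i=4: a_4=8, p_4 = 8*325 + 62 = 2662, q_4 = 8*152 + 29 = 1245.
  i=5: a_5=8, p_5 = 8*2662 + 325 = 21621, q_5 = 8*1245 + 152 = 10112.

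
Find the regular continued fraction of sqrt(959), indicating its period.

Write x_i = (sqrt(959) + m_i)/d_i with (m_0, d_0) = (0, 1). a_0 = floor(sqrt(959)) = 30, since 30^2 = 900 <= 959 < 961 = 31^2.
Iterate m_{i+1} = d_i*a_i - m_i, d_{i+1} = (959 - m_{i+1}^2)/d_i, a_{i+1} = floor((a_0 + m_{i+1})/d_{i+1}):
  m_1 = 1*30 - 0 = 30, d_1 = (959 - 30^2)/1 = 59/1 = 59, a_1 = floor((30 + 30)/59) = 1.
  m_2 = 59*1 - 30 = 29, d_2 = (959 - 29^2)/59 = 118/59 = 2, a_2 = floor((30 + 29)/2) = 29.
  m_3 = 2*29 - 29 = 29, d_3 = (959 - 29^2)/2 = 118/2 = 59, a_3 = floor((30 + 29)/59) = 1.
  m_4 = 59*1 - 29 = 30, d_4 = (959 - 30^2)/59 = 59/59 = 1, a_4 = floor((30 + 30)/1) = 60.
  m_5 = 1*60 - 30 = 30, d_5 = (959 - 30^2)/1 = 59/1 = 59: (m_5, d_5) = (m_1, d_1) = (30, 59), so from here the quotients repeat a_1, ..., a_4; the period length is 4.
Hence the expansion of sqrt(959) is a_0 = 30 followed by the repeating block 1, 29, 1, 60 (period 4).

[30; (1, 29, 1, 60)]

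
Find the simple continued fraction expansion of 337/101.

Run the Euclidean algorithm on 337 and 101; the successive quotients are the partial quotients a_0, a_1, ... (each step inverts the fractional part left over by the previous one):
  337 = 3*101 + 34, so a_0 = 3.
  101 = 2*34 + 33, so a_1 = 2.
  34 = 1*33 + 1, so a_2 = 1.
  33 = 33*1 + 0, so a_3 = 33.
The remainder reaches 0 after 4 divisions, so the expansion has 4 partial quotients, read off in order.

[3; 2, 1, 33]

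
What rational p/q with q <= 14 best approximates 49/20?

Expand x = 49/20 as a continued fraction with the Euclidean algorithm:
  49 = 2*20 + 9, so a_0 = 2.
  20 = 2*9 + 2, so a_1 = 2.
  9 = 4*2 + 1, so a_2 = 4.
  2 = 2*1 + 0, so a_3 = 2.
so x = [2; 2, 4, 2].
Convergents (p_i = a_i*p_{i-1} + p_{i-2}, q_i = a_i*q_{i-1} + q_{i-2} with p_{-2}=0, p_{-1}=1, q_{-2}=1, q_{-1}=0), until the denominator exceeds 14:
  i=0: a_0=2, p_0 = 2*1 + 0 = 2, q_0 = 2*0 + 1 = 1.
  i=1: a_1=2, p_1 = 2*2 + 1 = 5, q_1 = 2*1 + 0 = 2.
  i=2: a_2=4, p_2 = 4*5 + 2 = 22, q_2 = 4*2 + 1 = 9.
  i=3: a_3=2, p_3 = 2*22 + 5 = 49, q_3 = 2*9 + 2 = 20.
q_3 = 20 > 14, so the last convergent with denominator <= 14 is p_2/q_2 = 22/9.
The closest fraction with denominator <= 14 is either p_2/q_2 or the intermediate fraction (k*p_2 + p_1)/(k*q_2 + q_1) with the largest k >= 1 whose denominator stays <= 14; these approach x as k grows, and every other convergent or intermediate fraction in range is farther away.
Largest k: floor((14 - q_1)/q_2) = floor((14 - 2)/9) = 1.
That gives (1*22 + 5)/(1*9 + 2) = 27/11.
Compare the errors: |x - 22/9| = |49*9 - 22*20|/(20*9) = 1/180, and |x - 27/11| = |49*11 - 27*20|/(20*11) = 1/220.
Cross-multiplying, 1*180 = 180 < 220 = 1*220, so 1/220 is smaller: the intermediate fraction 27/11 is closer to x than 22/9.

27/11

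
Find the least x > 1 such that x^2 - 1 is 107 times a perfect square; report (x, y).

(x, y) = (962, 93)

First expand sqrt(107) as a continued fraction. With x_i = (sqrt(107) + m_i)/d_i and (m_0, d_0) = (0, 1): a_0 = floor(sqrt(107)) = 10, since 10^2 = 100 <= 107 < 121 = 11^2.
Iterate m_{i+1} = d_i*a_i - m_i, d_{i+1} = (107 - m_{i+1}^2)/d_i, a_{i+1} = floor((a_0 + m_{i+1})/d_{i+1}):
  m_1 = 1*10 - 0 = 10, d_1 = (107 - 10^2)/1 = 7/1 = 7, a_1 = floor((10 + 10)/7) = 2.
  m_2 = 7*2 - 10 = 4, d_2 = (107 - 4^2)/7 = 91/7 = 13, a_2 = floor((10 + 4)/13) = 1.
  m_3 = 13*1 - 4 = 9, d_3 = (107 - 9^2)/13 = 26/13 = 2, a_3 = floor((10 + 9)/2) = 9.
  m_4 = 2*9 - 9 = 9, d_4 = (107 - 9^2)/2 = 26/2 = 13, a_4 = floor((10 + 9)/13) = 1.
  m_5 = 13*1 - 9 = 4, d_5 = (107 - 4^2)/13 = 91/13 = 7, a_5 = floor((10 + 4)/7) = 2.
  m_6 = 7*2 - 4 = 10, d_6 = (107 - 10^2)/7 = 7/7 = 1, a_6 = floor((10 + 10)/1) = 20.
  m_7 = 1*20 - 10 = 10, d_7 = (107 - 10^2)/1 = 7/1 = 7: (m_7, d_7) = (m_1, d_1) = (10, 7), so from here the quotients repeat a_1, ..., a_6; the period length is 6.
So sqrt(107) = [10; (2, 1, 9, 1, 2, 20)] with period length k = 6.
k is even, so the fundamental solution of x^2 - 107y^2 = 1 is (p_{k-1}, q_{k-1}) = (p_5, q_5); compute convergents through index 5.
Convergents (p_i = a_i*p_{i-1} + p_{i-2}, q_i = a_i*q_{i-1} + q_{i-2} with p_{-2}=0, p_{-1}=1, q_{-2}=1, q_{-1}=0):
  i=0: a_0=10, p_0 = 10*1 + 0 = 10, q_0 = 10*0 + 1 = 1.
  i=1: a_1=2, p_1 = 2*10 + 1 = 21, q_1 = 2*1 + 0 = 2.
  i=2: a_2=1, p_2 = 1*21 + 10 = 31, q_2 = 1*2 + 1 = 3.
  i=3: a_3=9, p_3 = 9*31 + 21 = 300, q_3 = 9*3 + 2 = 29.
  i=4: a_4=1, p_4 = 1*300 + 31 = 331, q_4 = 1*29 + 3 = 32.
  i=5: a_5=2, p_5 = 2*331 + 300 = 962, q_5 = 2*32 + 29 = 93.
Check: 962^2 - 107*93^2 = 925444 - 925443 = 1, so (x, y) = (962, 93) solves the equation, and by the theorem it is the least positive solution.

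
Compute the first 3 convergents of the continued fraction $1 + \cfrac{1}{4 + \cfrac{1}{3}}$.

Using the convergent recurrence p_i = a_i*p_{i-1} + p_{i-2}, q_i = a_i*q_{i-1} + q_{i-2} with p_{-2}=0, p_{-1}=1, q_{-2}=1, q_{-1}=0:
  i=0: a_0=1, p_0 = 1*1 + 0 = 1, q_0 = 1*0 + 1 = 1.
  i=1: a_1=4, p_1 = 4*1 + 1 = 5, q_1 = 4*1 + 0 = 4.
  i=2: a_2=3, p_2 = 3*5 + 1 = 16, q_2 = 3*4 + 1 = 13.

1/1, 5/4, 16/13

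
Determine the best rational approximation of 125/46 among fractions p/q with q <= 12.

19/7

Expand x = 125/46 as a continued fraction with the Euclidean algorithm:
  125 = 2*46 + 33, so a_0 = 2.
  46 = 1*33 + 13, so a_1 = 1.
  33 = 2*13 + 7, so a_2 = 2.
  13 = 1*7 + 6, so a_3 = 1.
  7 = 1*6 + 1, so a_4 = 1.
  6 = 6*1 + 0, so a_5 = 6.
so x = [2; 1, 2, 1, 1, 6].
Convergents (p_i = a_i*p_{i-1} + p_{i-2}, q_i = a_i*q_{i-1} + q_{i-2} with p_{-2}=0, p_{-1}=1, q_{-2}=1, q_{-1}=0), until the denominator exceeds 12:
  i=0: a_0=2, p_0 = 2*1 + 0 = 2, q_0 = 2*0 + 1 = 1.
  i=1: a_1=1, p_1 = 1*2 + 1 = 3, q_1 = 1*1 + 0 = 1.
  i=2: a_2=2, p_2 = 2*3 + 2 = 8, q_2 = 2*1 + 1 = 3.
  i=3: a_3=1, p_3 = 1*8 + 3 = 11, q_3 = 1*3 + 1 = 4.
  i=4: a_4=1, p_4 = 1*11 + 8 = 19, q_4 = 1*4 + 3 = 7.
  i=5: a_5=6, p_5 = 6*19 + 11 = 125, q_5 = 6*7 + 4 = 46.
q_5 = 46 > 12, so the last convergent with denominator <= 12 is p_4/q_4 = 19/7.
The closest fraction with denominator <= 12 is either p_4/q_4 or the intermediate fraction (k*p_4 + p_3)/(k*q_4 + q_3) with the largest k >= 1 whose denominator stays <= 12; these approach x as k grows, and every other convergent or intermediate fraction in range is farther away.
Largest k: floor((12 - q_3)/q_4) = floor((12 - 4)/7) = 1.
That gives (1*19 + 11)/(1*7 + 4) = 30/11.
Compare the errors: |x - 19/7| = |125*7 - 19*46|/(46*7) = 1/322, and |x - 30/11| = |125*11 - 30*46|/(46*11) = 5/506.
Cross-multiplying, 1*506 = 506 < 1610 = 5*322, so 1/322 is smaller: the convergent 19/7 is closer to x than 30/11.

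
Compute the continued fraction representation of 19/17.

[1; 8, 2]

Run the Euclidean algorithm on 19 and 17; the successive quotients are the partial quotients a_0, a_1, ... (each step inverts the fractional part left over by the previous one):
  19 = 1*17 + 2, so a_0 = 1.
  17 = 8*2 + 1, so a_1 = 8.
  2 = 2*1 + 0, so a_2 = 2.
The remainder reaches 0 after 3 divisions, so the expansion has 3 partial quotients, read off in order.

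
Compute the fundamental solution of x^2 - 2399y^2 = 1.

First expand sqrt(2399) as a continued fraction. With x_i = (sqrt(2399) + m_i)/d_i and (m_0, d_0) = (0, 1): a_0 = floor(sqrt(2399)) = 48, since 48^2 = 2304 <= 2399 < 2401 = 49^2.
Iterate m_{i+1} = d_i*a_i - m_i, d_{i+1} = (2399 - m_{i+1}^2)/d_i, a_{i+1} = floor((a_0 + m_{i+1})/d_{i+1}):
  m_1 = 1*48 - 0 = 48, d_1 = (2399 - 48^2)/1 = 95/1 = 95, a_1 = floor((48 + 48)/95) = 1.
  m_2 = 95*1 - 48 = 47, d_2 = (2399 - 47^2)/95 = 190/95 = 2, a_2 = floor((48 + 47)/2) = 47.
  m_3 = 2*47 - 47 = 47, d_3 = (2399 - 47^2)/2 = 190/2 = 95, a_3 = floor((48 + 47)/95) = 1.
  m_4 = 95*1 - 47 = 48, d_4 = (2399 - 48^2)/95 = 95/95 = 1, a_4 = floor((48 + 48)/1) = 96.
  m_5 = 1*96 - 48 = 48, d_5 = (2399 - 48^2)/1 = 95/1 = 95: (m_5, d_5) = (m_1, d_1) = (48, 95), so from here the quotients repeat a_1, ..., a_4; the period length is 4.
So sqrt(2399) = [48; (1, 47, 1, 96)] with period length k = 4.
k is even, so the fundamental solution of x^2 - 2399y^2 = 1 is (p_{k-1}, q_{k-1}) = (p_3, q_3); compute convergents through index 3.
Convergents (p_i = a_i*p_{i-1} + p_{i-2}, q_i = a_i*q_{i-1} + q_{i-2} with p_{-2}=0, p_{-1}=1, q_{-2}=1, q_{-1}=0):
  i=0: a_0=48, p_0 = 48*1 + 0 = 48, q_0 = 48*0 + 1 = 1.
  i=1: a_1=1, p_1 = 1*48 + 1 = 49, q_1 = 1*1 + 0 = 1.
  i=2: a_2=47, p_2 = 47*49 + 48 = 2351, q_2 = 47*1 + 1 = 48.
  i=3: a_3=1, p_3 = 1*2351 + 49 = 2400, q_3 = 1*48 + 1 = 49.
Check: 2400^2 - 2399*49^2 = 5760000 - 5759999 = 1, so (x, y) = (2400, 49) solves the equation, and by the theorem it is the least positive solution.

(x, y) = (2400, 49)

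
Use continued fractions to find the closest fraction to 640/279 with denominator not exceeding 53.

39/17

Expand x = 640/279 as a continued fraction with the Euclidean algorithm:
  640 = 2*279 + 82, so a_0 = 2.
  279 = 3*82 + 33, so a_1 = 3.
  82 = 2*33 + 16, so a_2 = 2.
  33 = 2*16 + 1, so a_3 = 2.
  16 = 16*1 + 0, so a_4 = 16.
so x = [2; 3, 2, 2, 16].
Convergents (p_i = a_i*p_{i-1} + p_{i-2}, q_i = a_i*q_{i-1} + q_{i-2} with p_{-2}=0, p_{-1}=1, q_{-2}=1, q_{-1}=0), until the denominator exceeds 53:
  i=0: a_0=2, p_0 = 2*1 + 0 = 2, q_0 = 2*0 + 1 = 1.
  i=1: a_1=3, p_1 = 3*2 + 1 = 7, q_1 = 3*1 + 0 = 3.
  i=2: a_2=2, p_2 = 2*7 + 2 = 16, q_2 = 2*3 + 1 = 7.
  i=3: a_3=2, p_3 = 2*16 + 7 = 39, q_3 = 2*7 + 3 = 17.
  i=4: a_4=16, p_4 = 16*39 + 16 = 640, q_4 = 16*17 + 7 = 279.
q_4 = 279 > 53, so the last convergent with denominator <= 53 is p_3/q_3 = 39/17.
The closest fraction with denominator <= 53 is either p_3/q_3 or the intermediate fraction (k*p_3 + p_2)/(k*q_3 + q_2) with the largest k >= 1 whose denominator stays <= 53; these approach x as k grows, and every other convergent or intermediate fraction in range is farther away.
Largest k: floor((53 - q_2)/q_3) = floor((53 - 7)/17) = 2.
That gives (2*39 + 16)/(2*17 + 7) = 94/41.
Compare the errors: |x - 39/17| = |640*17 - 39*279|/(279*17) = 1/4743, and |x - 94/41| = |640*41 - 94*279|/(279*41) = 14/11439.
Cross-multiplying, 1*11439 = 11439 < 66402 = 14*4743, so 1/4743 is smaller: the convergent 39/17 is closer to x than 94/41.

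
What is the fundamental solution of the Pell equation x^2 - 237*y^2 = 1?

(x, y) = (228151, 14820)

First expand sqrt(237) as a continued fraction. With x_i = (sqrt(237) + m_i)/d_i and (m_0, d_0) = (0, 1): a_0 = floor(sqrt(237)) = 15, since 15^2 = 225 <= 237 < 256 = 16^2.
Iterate m_{i+1} = d_i*a_i - m_i, d_{i+1} = (237 - m_{i+1}^2)/d_i, a_{i+1} = floor((a_0 + m_{i+1})/d_{i+1}):
  m_1 = 1*15 - 0 = 15, d_1 = (237 - 15^2)/1 = 12/1 = 12, a_1 = floor((15 + 15)/12) = 2.
  m_2 = 12*2 - 15 = 9, d_2 = (237 - 9^2)/12 = 156/12 = 13, a_2 = floor((15 + 9)/13) = 1.
  m_3 = 13*1 - 9 = 4, d_3 = (237 - 4^2)/13 = 221/13 = 17, a_3 = floor((15 + 4)/17) = 1.
  m_4 = 17*1 - 4 = 13, d_4 = (237 - 13^2)/17 = 68/17 = 4, a_4 = floor((15 + 13)/4) = 7.
  m_5 = 4*7 - 13 = 15, d_5 = (237 - 15^2)/4 = 12/4 = 3, a_5 = floor((15 + 15)/3) = 10.
  m_6 = 3*10 - 15 = 15, d_6 = (237 - 15^2)/3 = 12/3 = 4, a_6 = floor((15 + 15)/4) = 7.
  m_7 = 4*7 - 15 = 13, d_7 = (237 - 13^2)/4 = 68/4 = 17, a_7 = floor((15 + 13)/17) = 1.
  m_8 = 17*1 - 13 = 4, d_8 = (237 - 4^2)/17 = 221/17 = 13, a_8 = floor((15 + 4)/13) = 1.
  m_9 = 13*1 - 4 = 9, d_9 = (237 - 9^2)/13 = 156/13 = 12, a_9 = floor((15 + 9)/12) = 2.
  m_10 = 12*2 - 9 = 15, d_10 = (237 - 15^2)/12 = 12/12 = 1, a_10 = floor((15 + 15)/1) = 30.
  m_11 = 1*30 - 15 = 15, d_11 = (237 - 15^2)/1 = 12/1 = 12: (m_11, d_11) = (m_1, d_1) = (15, 12), so from here the quotients repeat a_1, ..., a_10; the period length is 10.
So sqrt(237) = [15; (2, 1, 1, 7, 10, 7, 1, 1, 2, 30)] with period length k = 10.
k is even, so the fundamental solution of x^2 - 237y^2 = 1 is (p_{k-1}, q_{k-1}) = (p_9, q_9); compute convergents through index 9.
Convergents (p_i = a_i*p_{i-1} + p_{i-2}, q_i = a_i*q_{i-1} + q_{i-2} with p_{-2}=0, p_{-1}=1, q_{-2}=1, q_{-1}=0):
  i=0: a_0=15, p_0 = 15*1 + 0 = 15, q_0 = 15*0 + 1 = 1.
  i=1: a_1=2, p_1 = 2*15 + 1 = 31, q_1 = 2*1 + 0 = 2.
  i=2: a_2=1, p_2 = 1*31 + 15 = 46, q_2 = 1*2 + 1 = 3.
  i=3: a_3=1, p_3 = 1*46 + 31 = 77, q_3 = 1*3 + 2 = 5.
  i=4: a_4=7, p_4 = 7*77 + 46 = 585, q_4 = 7*5 + 3 = 38.
  i=5: a_5=10, p_5 = 10*585 + 77 = 5927, q_5 = 10*38 + 5 = 385.
  i=6: a_6=7, p_6 = 7*5927 + 585 = 42074, q_6 = 7*385 + 38 = 2733.
  i=7: a_7=1, p_7 = 1*42074 + 5927 = 48001, q_7 = 1*2733 + 385 = 3118.
  i=8: a_8=1, p_8 = 1*48001 + 42074 = 90075, q_8 = 1*3118 + 2733 = 5851.
  i=9: a_9=2, p_9 = 2*90075 + 48001 = 228151, q_9 = 2*5851 + 3118 = 14820.
Check: 228151^2 - 237*14820^2 = 52052878801 - 52052878800 = 1, so (x, y) = (228151, 14820) solves the equation, and by the theorem it is the least positive solution.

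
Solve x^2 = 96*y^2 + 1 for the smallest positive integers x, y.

First expand sqrt(96) as a continued fraction. With x_i = (sqrt(96) + m_i)/d_i and (m_0, d_0) = (0, 1): a_0 = floor(sqrt(96)) = 9, since 9^2 = 81 <= 96 < 100 = 10^2.
Iterate m_{i+1} = d_i*a_i - m_i, d_{i+1} = (96 - m_{i+1}^2)/d_i, a_{i+1} = floor((a_0 + m_{i+1})/d_{i+1}):
  m_1 = 1*9 - 0 = 9, d_1 = (96 - 9^2)/1 = 15/1 = 15, a_1 = floor((9 + 9)/15) = 1.
  m_2 = 15*1 - 9 = 6, d_2 = (96 - 6^2)/15 = 60/15 = 4, a_2 = floor((9 + 6)/4) = 3.
  m_3 = 4*3 - 6 = 6, d_3 = (96 - 6^2)/4 = 60/4 = 15, a_3 = floor((9 + 6)/15) = 1.
  m_4 = 15*1 - 6 = 9, d_4 = (96 - 9^2)/15 = 15/15 = 1, a_4 = floor((9 + 9)/1) = 18.
  m_5 = 1*18 - 9 = 9, d_5 = (96 - 9^2)/1 = 15/1 = 15: (m_5, d_5) = (m_1, d_1) = (9, 15), so from here the quotients repeat a_1, ..., a_4; the period length is 4.
So sqrt(96) = [9; (1, 3, 1, 18)] with period length k = 4.
k is even, so the fundamental solution of x^2 - 96y^2 = 1 is (p_{k-1}, q_{k-1}) = (p_3, q_3); compute convergents through index 3.
Convergents (p_i = a_i*p_{i-1} + p_{i-2}, q_i = a_i*q_{i-1} + q_{i-2} with p_{-2}=0, p_{-1}=1, q_{-2}=1, q_{-1}=0):
  i=0: a_0=9, p_0 = 9*1 + 0 = 9, q_0 = 9*0 + 1 = 1.
  i=1: a_1=1, p_1 = 1*9 + 1 = 10, q_1 = 1*1 + 0 = 1.
  i=2: a_2=3, p_2 = 3*10 + 9 = 39, q_2 = 3*1 + 1 = 4.
  i=3: a_3=1, p_3 = 1*39 + 10 = 49, q_3 = 1*4 + 1 = 5.
Check: 49^2 - 96*5^2 = 2401 - 2400 = 1, so (x, y) = (49, 5) solves the equation, and by the theorem it is the least positive solution.

(x, y) = (49, 5)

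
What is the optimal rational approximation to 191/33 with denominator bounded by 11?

Expand x = 191/33 as a continued fraction with the Euclidean algorithm:
  191 = 5*33 + 26, so a_0 = 5.
  33 = 1*26 + 7, so a_1 = 1.
  26 = 3*7 + 5, so a_2 = 3.
  7 = 1*5 + 2, so a_3 = 1.
  5 = 2*2 + 1, so a_4 = 2.
  2 = 2*1 + 0, so a_5 = 2.
so x = [5; 1, 3, 1, 2, 2].
Convergents (p_i = a_i*p_{i-1} + p_{i-2}, q_i = a_i*q_{i-1} + q_{i-2} with p_{-2}=0, p_{-1}=1, q_{-2}=1, q_{-1}=0), until the denominator exceeds 11:
  i=0: a_0=5, p_0 = 5*1 + 0 = 5, q_0 = 5*0 + 1 = 1.
  i=1: a_1=1, p_1 = 1*5 + 1 = 6, q_1 = 1*1 + 0 = 1.
  i=2: a_2=3, p_2 = 3*6 + 5 = 23, q_2 = 3*1 + 1 = 4.
  i=3: a_3=1, p_3 = 1*23 + 6 = 29, q_3 = 1*4 + 1 = 5.
  i=4: a_4=2, p_4 = 2*29 + 23 = 81, q_4 = 2*5 + 4 = 14.
q_4 = 14 > 11, so the last convergent with denominator <= 11 is p_3/q_3 = 29/5.
The closest fraction with denominator <= 11 is either p_3/q_3 or the intermediate fraction (k*p_3 + p_2)/(k*q_3 + q_2) with the largest k >= 1 whose denominator stays <= 11; these approach x as k grows, and every other convergent or intermediate fraction in range is farther away.
Largest k: floor((11 - q_2)/q_3) = floor((11 - 4)/5) = 1.
That gives (1*29 + 23)/(1*5 + 4) = 52/9.
Compare the errors: |x - 29/5| = |191*5 - 29*33|/(33*5) = 2/165, and |x - 52/9| = |191*9 - 52*33|/(33*9) = 3/297.
Cross-multiplying, 3*165 = 495 < 594 = 2*297, so 3/297 is smaller: the intermediate fraction 52/9 is closer to x than 29/5.

52/9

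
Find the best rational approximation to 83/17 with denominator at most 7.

Expand x = 83/17 as a continued fraction with the Euclidean algorithm:
  83 = 4*17 + 15, so a_0 = 4.
  17 = 1*15 + 2, so a_1 = 1.
  15 = 7*2 + 1, so a_2 = 7.
  2 = 2*1 + 0, so a_3 = 2.
so x = [4; 1, 7, 2].
Convergents (p_i = a_i*p_{i-1} + p_{i-2}, q_i = a_i*q_{i-1} + q_{i-2} with p_{-2}=0, p_{-1}=1, q_{-2}=1, q_{-1}=0), until the denominator exceeds 7:
  i=0: a_0=4, p_0 = 4*1 + 0 = 4, q_0 = 4*0 + 1 = 1.
  i=1: a_1=1, p_1 = 1*4 + 1 = 5, q_1 = 1*1 + 0 = 1.
  i=2: a_2=7, p_2 = 7*5 + 4 = 39, q_2 = 7*1 + 1 = 8.
q_2 = 8 > 7, so the last convergent with denominator <= 7 is p_1/q_1 = 5/1.
The closest fraction with denominator <= 7 is either p_1/q_1 or the intermediate fraction (k*p_1 + p_0)/(k*q_1 + q_0) with the largest k >= 1 whose denominator stays <= 7; these approach x as k grows, and every other convergent or intermediate fraction in range is farther away.
Largest k: floor((7 - q_0)/q_1) = floor((7 - 1)/1) = 6.
That gives (6*5 + 4)/(6*1 + 1) = 34/7.
Compare the errors: |x - 5/1| = |83*1 - 5*17|/(17*1) = 2/17, and |x - 34/7| = |83*7 - 34*17|/(17*7) = 3/119.
Cross-multiplying, 3*17 = 51 < 238 = 2*119, so 3/119 is smaller: the intermediate fraction 34/7 is closer to x than 5/1.

34/7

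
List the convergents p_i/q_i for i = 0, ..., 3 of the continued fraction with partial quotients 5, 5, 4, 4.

Using the convergent recurrence p_i = a_i*p_{i-1} + p_{i-2}, q_i = a_i*q_{i-1} + q_{i-2} with p_{-2}=0, p_{-1}=1, q_{-2}=1, q_{-1}=0:
  i=0: a_0=5, p_0 = 5*1 + 0 = 5, q_0 = 5*0 + 1 = 1.
  i=1: a_1=5, p_1 = 5*5 + 1 = 26, q_1 = 5*1 + 0 = 5.
  i=2: a_2=4, p_2 = 4*26 + 5 = 109, q_2 = 4*5 + 1 = 21.
  i=3: a_3=4, p_3 = 4*109 + 26 = 462, q_3 = 4*21 + 5 = 89.

5/1, 26/5, 109/21, 462/89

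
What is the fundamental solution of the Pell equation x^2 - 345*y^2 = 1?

First expand sqrt(345) as a continued fraction. With x_i = (sqrt(345) + m_i)/d_i and (m_0, d_0) = (0, 1): a_0 = floor(sqrt(345)) = 18, since 18^2 = 324 <= 345 < 361 = 19^2.
Iterate m_{i+1} = d_i*a_i - m_i, d_{i+1} = (345 - m_{i+1}^2)/d_i, a_{i+1} = floor((a_0 + m_{i+1})/d_{i+1}):
  m_1 = 1*18 - 0 = 18, d_1 = (345 - 18^2)/1 = 21/1 = 21, a_1 = floor((18 + 18)/21) = 1.
  m_2 = 21*1 - 18 = 3, d_2 = (345 - 3^2)/21 = 336/21 = 16, a_2 = floor((18 + 3)/16) = 1.
  m_3 = 16*1 - 3 = 13, d_3 = (345 - 13^2)/16 = 176/16 = 11, a_3 = floor((18 + 13)/11) = 2.
  m_4 = 11*2 - 13 = 9, d_4 = (345 - 9^2)/11 = 264/11 = 24, a_4 = floor((18 + 9)/24) = 1.
  m_5 = 24*1 - 9 = 15, d_5 = (345 - 15^2)/24 = 120/24 = 5, a_5 = floor((18 + 15)/5) = 6.
  m_6 = 5*6 - 15 = 15, d_6 = (345 - 15^2)/5 = 120/5 = 24, a_6 = floor((18 + 15)/24) = 1.
  m_7 = 24*1 - 15 = 9, d_7 = (345 - 9^2)/24 = 264/24 = 11, a_7 = floor((18 + 9)/11) = 2.
  m_8 = 11*2 - 9 = 13, d_8 = (345 - 13^2)/11 = 176/11 = 16, a_8 = floor((18 + 13)/16) = 1.
  m_9 = 16*1 - 13 = 3, d_9 = (345 - 3^2)/16 = 336/16 = 21, a_9 = floor((18 + 3)/21) = 1.
  m_10 = 21*1 - 3 = 18, d_10 = (345 - 18^2)/21 = 21/21 = 1, a_10 = floor((18 + 18)/1) = 36.
  m_11 = 1*36 - 18 = 18, d_11 = (345 - 18^2)/1 = 21/1 = 21: (m_11, d_11) = (m_1, d_1) = (18, 21), so from here the quotients repeat a_1, ..., a_10; the period length is 10.
So sqrt(345) = [18; (1, 1, 2, 1, 6, 1, 2, 1, 1, 36)] with period length k = 10.
k is even, so the fundamental solution of x^2 - 345y^2 = 1 is (p_{k-1}, q_{k-1}) = (p_9, q_9); compute convergents through index 9.
Convergents (p_i = a_i*p_{i-1} + p_{i-2}, q_i = a_i*q_{i-1} + q_{i-2} with p_{-2}=0, p_{-1}=1, q_{-2}=1, q_{-1}=0):
  i=0: a_0=18, p_0 = 18*1 + 0 = 18, q_0 = 18*0 + 1 = 1.
  i=1: a_1=1, p_1 = 1*18 + 1 = 19, q_1 = 1*1 + 0 = 1.
  i=2: a_2=1, p_2 = 1*19 + 18 = 37, q_2 = 1*1 + 1 = 2.
  i=3: a_3=2, p_3 = 2*37 + 19 = 93, q_3 = 2*2 + 1 = 5.
  i=4: a_4=1, p_4 = 1*93 + 37 = 130, q_4 = 1*5 + 2 = 7.
  i=5: a_5=6, p_5 = 6*130 + 93 = 873, q_5 = 6*7 + 5 = 47.
  i=6: a_6=1, p_6 = 1*873 + 130 = 1003, q_6 = 1*47 + 7 = 54.
  i=7: a_7=2, p_7 = 2*1003 + 873 = 2879, q_7 = 2*54 + 47 = 155.
  i=8: a_8=1, p_8 = 1*2879 + 1003 = 3882, q_8 = 1*155 + 54 = 209.
  i=9: a_9=1, p_9 = 1*3882 + 2879 = 6761, q_9 = 1*209 + 155 = 364.
Check: 6761^2 - 345*364^2 = 45711121 - 45711120 = 1, so (x, y) = (6761, 364) solves the equation, and by the theorem it is the least positive solution.

(x, y) = (6761, 364)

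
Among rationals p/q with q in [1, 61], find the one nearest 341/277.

16/13

Expand x = 341/277 as a continued fraction with the Euclidean algorithm:
  341 = 1*277 + 64, so a_0 = 1.
  277 = 4*64 + 21, so a_1 = 4.
  64 = 3*21 + 1, so a_2 = 3.
  21 = 21*1 + 0, so a_3 = 21.
so x = [1; 4, 3, 21].
Convergents (p_i = a_i*p_{i-1} + p_{i-2}, q_i = a_i*q_{i-1} + q_{i-2} with p_{-2}=0, p_{-1}=1, q_{-2}=1, q_{-1}=0), until the denominator exceeds 61:
  i=0: a_0=1, p_0 = 1*1 + 0 = 1, q_0 = 1*0 + 1 = 1.
  i=1: a_1=4, p_1 = 4*1 + 1 = 5, q_1 = 4*1 + 0 = 4.
  i=2: a_2=3, p_2 = 3*5 + 1 = 16, q_2 = 3*4 + 1 = 13.
  i=3: a_3=21, p_3 = 21*16 + 5 = 341, q_3 = 21*13 + 4 = 277.
q_3 = 277 > 61, so the last convergent with denominator <= 61 is p_2/q_2 = 16/13.
The closest fraction with denominator <= 61 is either p_2/q_2 or the intermediate fraction (k*p_2 + p_1)/(k*q_2 + q_1) with the largest k >= 1 whose denominator stays <= 61; these approach x as k grows, and every other convergent or intermediate fraction in range is farther away.
Largest k: floor((61 - q_1)/q_2) = floor((61 - 4)/13) = 4.
That gives (4*16 + 5)/(4*13 + 4) = 69/56.
Compare the errors: |x - 16/13| = |341*13 - 16*277|/(277*13) = 1/3601, and |x - 69/56| = |341*56 - 69*277|/(277*56) = 17/15512.
Cross-multiplying, 1*15512 = 15512 < 61217 = 17*3601, so 1/3601 is smaller: the convergent 16/13 is closer to x than 69/56.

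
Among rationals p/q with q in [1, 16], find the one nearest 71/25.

37/13

Expand x = 71/25 as a continued fraction with the Euclidean algorithm:
  71 = 2*25 + 21, so a_0 = 2.
  25 = 1*21 + 4, so a_1 = 1.
  21 = 5*4 + 1, so a_2 = 5.
  4 = 4*1 + 0, so a_3 = 4.
so x = [2; 1, 5, 4].
Convergents (p_i = a_i*p_{i-1} + p_{i-2}, q_i = a_i*q_{i-1} + q_{i-2} with p_{-2}=0, p_{-1}=1, q_{-2}=1, q_{-1}=0), until the denominator exceeds 16:
  i=0: a_0=2, p_0 = 2*1 + 0 = 2, q_0 = 2*0 + 1 = 1.
  i=1: a_1=1, p_1 = 1*2 + 1 = 3, q_1 = 1*1 + 0 = 1.
  i=2: a_2=5, p_2 = 5*3 + 2 = 17, q_2 = 5*1 + 1 = 6.
  i=3: a_3=4, p_3 = 4*17 + 3 = 71, q_3 = 4*6 + 1 = 25.
q_3 = 25 > 16, so the last convergent with denominator <= 16 is p_2/q_2 = 17/6.
The closest fraction with denominator <= 16 is either p_2/q_2 or the intermediate fraction (k*p_2 + p_1)/(k*q_2 + q_1) with the largest k >= 1 whose denominator stays <= 16; these approach x as k grows, and every other convergent or intermediate fraction in range is farther away.
Largest k: floor((16 - q_1)/q_2) = floor((16 - 1)/6) = 2.
That gives (2*17 + 3)/(2*6 + 1) = 37/13.
Compare the errors: |x - 17/6| = |71*6 - 17*25|/(25*6) = 1/150, and |x - 37/13| = |71*13 - 37*25|/(25*13) = 2/325.
Cross-multiplying, 2*150 = 300 < 325 = 1*325, so 2/325 is smaller: the intermediate fraction 37/13 is closer to x than 17/6.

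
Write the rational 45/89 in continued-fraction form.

[0; 1, 1, 44]

Run the Euclidean algorithm on 45 and 89; the successive quotients are the partial quotients a_0, a_1, ... (each step inverts the fractional part left over by the previous one):
  45 = 0*89 + 45, so a_0 = 0.
  89 = 1*45 + 44, so a_1 = 1.
  45 = 1*44 + 1, so a_2 = 1.
  44 = 44*1 + 0, so a_3 = 44.
The remainder reaches 0 after 4 divisions, so the expansion has 4 partial quotients, read off in order.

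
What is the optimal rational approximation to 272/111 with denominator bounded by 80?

174/71

Expand x = 272/111 as a continued fraction with the Euclidean algorithm:
  272 = 2*111 + 50, so a_0 = 2.
  111 = 2*50 + 11, so a_1 = 2.
  50 = 4*11 + 6, so a_2 = 4.
  11 = 1*6 + 5, so a_3 = 1.
  6 = 1*5 + 1, so a_4 = 1.
  5 = 5*1 + 0, so a_5 = 5.
so x = [2; 2, 4, 1, 1, 5].
Convergents (p_i = a_i*p_{i-1} + p_{i-2}, q_i = a_i*q_{i-1} + q_{i-2} with p_{-2}=0, p_{-1}=1, q_{-2}=1, q_{-1}=0), until the denominator exceeds 80:
  i=0: a_0=2, p_0 = 2*1 + 0 = 2, q_0 = 2*0 + 1 = 1.
  i=1: a_1=2, p_1 = 2*2 + 1 = 5, q_1 = 2*1 + 0 = 2.
  i=2: a_2=4, p_2 = 4*5 + 2 = 22, q_2 = 4*2 + 1 = 9.
  i=3: a_3=1, p_3 = 1*22 + 5 = 27, q_3 = 1*9 + 2 = 11.
  i=4: a_4=1, p_4 = 1*27 + 22 = 49, q_4 = 1*11 + 9 = 20.
  i=5: a_5=5, p_5 = 5*49 + 27 = 272, q_5 = 5*20 + 11 = 111.
q_5 = 111 > 80, so the last convergent with denominator <= 80 is p_4/q_4 = 49/20.
The closest fraction with denominator <= 80 is either p_4/q_4 or the intermediate fraction (k*p_4 + p_3)/(k*q_4 + q_3) with the largest k >= 1 whose denominator stays <= 80; these approach x as k grows, and every other convergent or intermediate fraction in range is farther away.
Largest k: floor((80 - q_3)/q_4) = floor((80 - 11)/20) = 3.
That gives (3*49 + 27)/(3*20 + 11) = 174/71.
Compare the errors: |x - 49/20| = |272*20 - 49*111|/(111*20) = 1/2220, and |x - 174/71| = |272*71 - 174*111|/(111*71) = 2/7881.
Cross-multiplying, 2*2220 = 4440 < 7881 = 1*7881, so 2/7881 is smaller: the intermediate fraction 174/71 is closer to x than 49/20.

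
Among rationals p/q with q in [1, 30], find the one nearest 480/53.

Expand x = 480/53 as a continued fraction with the Euclidean algorithm:
  480 = 9*53 + 3, so a_0 = 9.
  53 = 17*3 + 2, so a_1 = 17.
  3 = 1*2 + 1, so a_2 = 1.
  2 = 2*1 + 0, so a_3 = 2.
so x = [9; 17, 1, 2].
Convergents (p_i = a_i*p_{i-1} + p_{i-2}, q_i = a_i*q_{i-1} + q_{i-2} with p_{-2}=0, p_{-1}=1, q_{-2}=1, q_{-1}=0), until the denominator exceeds 30:
  i=0: a_0=9, p_0 = 9*1 + 0 = 9, q_0 = 9*0 + 1 = 1.
  i=1: a_1=17, p_1 = 17*9 + 1 = 154, q_1 = 17*1 + 0 = 17.
  i=2: a_2=1, p_2 = 1*154 + 9 = 163, q_2 = 1*17 + 1 = 18.
  i=3: a_3=2, p_3 = 2*163 + 154 = 480, q_3 = 2*18 + 17 = 53.
q_3 = 53 > 30, so the last convergent with denominator <= 30 is p_2/q_2 = 163/18.
The closest fraction with denominator <= 30 is either p_2/q_2 or the intermediate fraction (k*p_2 + p_1)/(k*q_2 + q_1) with the largest k >= 1 whose denominator stays <= 30; these approach x as k grows, and every other convergent or intermediate fraction in range is farther away.
Largest k: floor((30 - q_1)/q_2) = floor((30 - 17)/18) = 0.
Since k = 0, no intermediate fraction beyond p_2/q_2 has denominator <= 30, so the convergent 163/18 is the closest (its error is |480*18 - 163*53|/(53*18) = 1/954).

163/18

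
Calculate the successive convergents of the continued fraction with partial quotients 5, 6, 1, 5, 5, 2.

Using the convergent recurrence p_i = a_i*p_{i-1} + p_{i-2}, q_i = a_i*q_{i-1} + q_{i-2} with p_{-2}=0, p_{-1}=1, q_{-2}=1, q_{-1}=0:
  i=0: a_0=5, p_0 = 5*1 + 0 = 5, q_0 = 5*0 + 1 = 1.
  i=1: a_1=6, p_1 = 6*5 + 1 = 31, q_1 = 6*1 + 0 = 6.
  i=2: a_2=1, p_2 = 1*31 + 5 = 36, q_2 = 1*6 + 1 = 7.
  i=3: a_3=5, p_3 = 5*36 + 31 = 211, q_3 = 5*7 + 6 = 41.
  i=4: a_4=5, p_4 = 5*211 + 36 = 1091, q_4 = 5*41 + 7 = 212.
  i=5: a_5=2, p_5 = 2*1091 + 211 = 2393, q_5 = 2*212 + 41 = 465.

5/1, 31/6, 36/7, 211/41, 1091/212, 2393/465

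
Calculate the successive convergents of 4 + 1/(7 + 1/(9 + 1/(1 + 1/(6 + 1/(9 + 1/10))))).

Using the convergent recurrence p_i = a_i*p_{i-1} + p_{i-2}, q_i = a_i*q_{i-1} + q_{i-2} with p_{-2}=0, p_{-1}=1, q_{-2}=1, q_{-1}=0:
  i=0: a_0=4, p_0 = 4*1 + 0 = 4, q_0 = 4*0 + 1 = 1.
  i=1: a_1=7, p_1 = 7*4 + 1 = 29, q_1 = 7*1 + 0 = 7.
  i=2: a_2=9, p_2 = 9*29 + 4 = 265, q_2 = 9*7 + 1 = 64.
  i=3: a_3=1, p_3 = 1*265 + 29 = 294, q_3 = 1*64 + 7 = 71.
  i=4: a_4=6, p_4 = 6*294 + 265 = 2029, q_4 = 6*71 + 64 = 490.
  i=5: a_5=9, p_5 = 9*2029 + 294 = 18555, q_5 = 9*490 + 71 = 4481.
  i=6: a_6=10, p_6 = 10*18555 + 2029 = 187579, q_6 = 10*4481 + 490 = 45300.

4/1, 29/7, 265/64, 294/71, 2029/490, 18555/4481, 187579/45300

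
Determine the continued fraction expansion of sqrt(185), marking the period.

Write x_i = (sqrt(185) + m_i)/d_i with (m_0, d_0) = (0, 1). a_0 = floor(sqrt(185)) = 13, since 13^2 = 169 <= 185 < 196 = 14^2.
Iterate m_{i+1} = d_i*a_i - m_i, d_{i+1} = (185 - m_{i+1}^2)/d_i, a_{i+1} = floor((a_0 + m_{i+1})/d_{i+1}):
  m_1 = 1*13 - 0 = 13, d_1 = (185 - 13^2)/1 = 16/1 = 16, a_1 = floor((13 + 13)/16) = 1.
  m_2 = 16*1 - 13 = 3, d_2 = (185 - 3^2)/16 = 176/16 = 11, a_2 = floor((13 + 3)/11) = 1.
  m_3 = 11*1 - 3 = 8, d_3 = (185 - 8^2)/11 = 121/11 = 11, a_3 = floor((13 + 8)/11) = 1.
  m_4 = 11*1 - 8 = 3, d_4 = (185 - 3^2)/11 = 176/11 = 16, a_4 = floor((13 + 3)/16) = 1.
  m_5 = 16*1 - 3 = 13, d_5 = (185 - 13^2)/16 = 16/16 = 1, a_5 = floor((13 + 13)/1) = 26.
  m_6 = 1*26 - 13 = 13, d_6 = (185 - 13^2)/1 = 16/1 = 16: (m_6, d_6) = (m_1, d_1) = (13, 16), so from here the quotients repeat a_1, ..., a_5; the period length is 5.
Hence the expansion of sqrt(185) is a_0 = 13 followed by the repeating block 1, 1, 1, 1, 26 (period 5).

[13; (1, 1, 1, 1, 26)]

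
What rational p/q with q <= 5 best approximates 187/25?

Expand x = 187/25 as a continued fraction with the Euclidean algorithm:
  187 = 7*25 + 12, so a_0 = 7.
  25 = 2*12 + 1, so a_1 = 2.
  12 = 12*1 + 0, so a_2 = 12.
so x = [7; 2, 12].
Convergents (p_i = a_i*p_{i-1} + p_{i-2}, q_i = a_i*q_{i-1} + q_{i-2} with p_{-2}=0, p_{-1}=1, q_{-2}=1, q_{-1}=0), until the denominator exceeds 5:
  i=0: a_0=7, p_0 = 7*1 + 0 = 7, q_0 = 7*0 + 1 = 1.
  i=1: a_1=2, p_1 = 2*7 + 1 = 15, q_1 = 2*1 + 0 = 2.
  i=2: a_2=12, p_2 = 12*15 + 7 = 187, q_2 = 12*2 + 1 = 25.
q_2 = 25 > 5, so the last convergent with denominator <= 5 is p_1/q_1 = 15/2.
The closest fraction with denominator <= 5 is either p_1/q_1 or the intermediate fraction (k*p_1 + p_0)/(k*q_1 + q_0) with the largest k >= 1 whose denominator stays <= 5; these approach x as k grows, and every other convergent or intermediate fraction in range is farther away.
Largest k: floor((5 - q_0)/q_1) = floor((5 - 1)/2) = 2.
That gives (2*15 + 7)/(2*2 + 1) = 37/5.
Compare the errors: |x - 15/2| = |187*2 - 15*25|/(25*2) = 1/50, and |x - 37/5| = |187*5 - 37*25|/(25*5) = 10/125.
Cross-multiplying, 1*125 = 125 < 500 = 10*50, so 1/50 is smaller: the convergent 15/2 is closer to x than 37/5.

15/2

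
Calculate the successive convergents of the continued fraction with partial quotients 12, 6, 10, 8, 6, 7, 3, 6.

12/1, 73/6, 742/61, 6009/494, 36796/3025, 263581/21669, 827539/68032, 5228815/429861

Using the convergent recurrence p_i = a_i*p_{i-1} + p_{i-2}, q_i = a_i*q_{i-1} + q_{i-2} with p_{-2}=0, p_{-1}=1, q_{-2}=1, q_{-1}=0:
  i=0: a_0=12, p_0 = 12*1 + 0 = 12, q_0 = 12*0 + 1 = 1.
  i=1: a_1=6, p_1 = 6*12 + 1 = 73, q_1 = 6*1 + 0 = 6.
  i=2: a_2=10, p_2 = 10*73 + 12 = 742, q_2 = 10*6 + 1 = 61.
  i=3: a_3=8, p_3 = 8*742 + 73 = 6009, q_3 = 8*61 + 6 = 494.
  i=4: a_4=6, p_4 = 6*6009 + 742 = 36796, q_4 = 6*494 + 61 = 3025.
  i=5: a_5=7, p_5 = 7*36796 + 6009 = 263581, q_5 = 7*3025 + 494 = 21669.
  i=6: a_6=3, p_6 = 3*263581 + 36796 = 827539, q_6 = 3*21669 + 3025 = 68032.
  i=7: a_7=6, p_7 = 6*827539 + 263581 = 5228815, q_7 = 6*68032 + 21669 = 429861.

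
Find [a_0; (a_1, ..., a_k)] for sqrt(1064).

Write x_i = (sqrt(1064) + m_i)/d_i with (m_0, d_0) = (0, 1). a_0 = floor(sqrt(1064)) = 32, since 32^2 = 1024 <= 1064 < 1089 = 33^2.
Iterate m_{i+1} = d_i*a_i - m_i, d_{i+1} = (1064 - m_{i+1}^2)/d_i, a_{i+1} = floor((a_0 + m_{i+1})/d_{i+1}):
  m_1 = 1*32 - 0 = 32, d_1 = (1064 - 32^2)/1 = 40/1 = 40, a_1 = floor((32 + 32)/40) = 1.
  m_2 = 40*1 - 32 = 8, d_2 = (1064 - 8^2)/40 = 1000/40 = 25, a_2 = floor((32 + 8)/25) = 1.
  m_3 = 25*1 - 8 = 17, d_3 = (1064 - 17^2)/25 = 775/25 = 31, a_3 = floor((32 + 17)/31) = 1.
  m_4 = 31*1 - 17 = 14, d_4 = (1064 - 14^2)/31 = 868/31 = 28, a_4 = floor((32 + 14)/28) = 1.
  m_5 = 28*1 - 14 = 14, d_5 = (1064 - 14^2)/28 = 868/28 = 31, a_5 = floor((32 + 14)/31) = 1.
  m_6 = 31*1 - 14 = 17, d_6 = (1064 - 17^2)/31 = 775/31 = 25, a_6 = floor((32 + 17)/25) = 1.
  m_7 = 25*1 - 17 = 8, d_7 = (1064 - 8^2)/25 = 1000/25 = 40, a_7 = floor((32 + 8)/40) = 1.
  m_8 = 40*1 - 8 = 32, d_8 = (1064 - 32^2)/40 = 40/40 = 1, a_8 = floor((32 + 32)/1) = 64.
  m_9 = 1*64 - 32 = 32, d_9 = (1064 - 32^2)/1 = 40/1 = 40: (m_9, d_9) = (m_1, d_1) = (32, 40), so from here the quotients repeat a_1, ..., a_8; the period length is 8.
Hence the expansion of sqrt(1064) is a_0 = 32 followed by the repeating block 1, 1, 1, 1, 1, 1, 1, 64 (period 8).

[32; (1, 1, 1, 1, 1, 1, 1, 64)]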